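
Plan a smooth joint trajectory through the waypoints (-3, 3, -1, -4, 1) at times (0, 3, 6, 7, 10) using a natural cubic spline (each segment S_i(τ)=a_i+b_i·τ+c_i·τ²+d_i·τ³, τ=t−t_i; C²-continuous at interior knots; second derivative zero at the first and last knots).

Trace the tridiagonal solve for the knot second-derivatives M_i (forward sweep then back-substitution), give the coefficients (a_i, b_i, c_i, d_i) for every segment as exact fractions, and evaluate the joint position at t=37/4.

Δ: Δ0=2, Δ1=-4/3, Δ2=-3, Δ3=5/3
row 1: diag=12, rhs=-20; c'=1/4, d'=-5/3
row 2: denom=8−3·1/4=29/4; d'=(-10−3·-5/3)/(29/4)=-20/29
row 3: denom=8−1·4/29=228/29; d'=(28−1·-20/29)/(228/29)=208/57
back: M3=208/57
back: M2=-20/29−4/29·208/57=-68/57
back: M1=-5/3−1/4·-68/57=-26/19
M: M0=0, M1=-26/19, M2=-68/57, M3=208/57, M4=0
seg 0: a=-3, c=M0/2=0, d=(M1−M0)/(6·3)=-13/171, b=Δ0−h0·(2M0+M1)/6=51/19
seg 1: a=3, c=M1/2=-13/19, d=(M2−M1)/(6·3)=5/513, b=Δ1−h1·(2M1+M2)/6=12/19
seg 2: a=-1, c=M2/2=-34/57, d=(M3−M2)/(6·1)=46/57, b=Δ2−h2·(2M2+M3)/6=-61/19
seg 3: a=-4, c=M3/2=104/57, d=(M4−M3)/(6·3)=-104/513, b=Δ3−h3·(2M3+M4)/6=-113/57
t_q=37/4 → seg 3, τ=9/4; S=-4+-113/57·τ+104/57·τ²+-104/513·τ³=-233/152

  seg 0: a=-3 b=51/19 c=0 d=-13/171
  seg 1: a=3 b=12/19 c=-13/19 d=5/513
  seg 2: a=-1 b=-61/19 c=-34/57 d=46/57
  seg 3: a=-4 b=-113/57 c=104/57 d=-104/513
S(37/4) = -233/152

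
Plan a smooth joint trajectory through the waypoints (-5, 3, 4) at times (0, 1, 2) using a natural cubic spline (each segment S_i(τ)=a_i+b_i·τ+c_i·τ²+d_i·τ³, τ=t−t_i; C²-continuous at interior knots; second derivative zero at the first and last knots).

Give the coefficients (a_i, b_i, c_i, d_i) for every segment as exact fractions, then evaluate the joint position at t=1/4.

Δ: Δ0=8, Δ1=1
row 1: diag=4, rhs=-42; c'=1/4, d'=-21/2
back: M1=-21/2
M: M0=0, M1=-21/2, M2=0
seg 0: a=-5, c=M0/2=0, d=(M1−M0)/(6·1)=-7/4, b=Δ0−h0·(2M0+M1)/6=39/4
seg 1: a=3, c=M1/2=-21/4, d=(M2−M1)/(6·1)=7/4, b=Δ1−h1·(2M1+M2)/6=9/2
t_q=1/4 → seg 0, τ=1/4; S=-5+39/4·τ+0·τ²+-7/4·τ³=-663/256

  seg 0: a=-5 b=39/4 c=0 d=-7/4
  seg 1: a=3 b=9/2 c=-21/4 d=7/4
S(1/4) = -663/256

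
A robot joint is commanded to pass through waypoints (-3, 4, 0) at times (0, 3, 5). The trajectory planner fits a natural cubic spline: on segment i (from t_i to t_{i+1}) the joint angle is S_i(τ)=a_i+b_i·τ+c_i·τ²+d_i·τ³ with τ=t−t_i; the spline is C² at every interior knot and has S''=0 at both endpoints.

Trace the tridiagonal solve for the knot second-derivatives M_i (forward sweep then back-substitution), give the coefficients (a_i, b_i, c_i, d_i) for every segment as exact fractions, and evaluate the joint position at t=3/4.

  seg 0: a=-3 b=109/30 c=0 d=-13/90
  seg 1: a=4 b=-4/15 c=-13/10 d=13/60
S(3/4) = -43/128

Δ: Δ0=7/3, Δ1=-2
row 1: diag=10, rhs=-26; c'=1/5, d'=-13/5
back: M1=-13/5
M: M0=0, M1=-13/5, M2=0
seg 0: a=-3, c=M0/2=0, d=(M1−M0)/(6·3)=-13/90, b=Δ0−h0·(2M0+M1)/6=109/30
seg 1: a=4, c=M1/2=-13/10, d=(M2−M1)/(6·2)=13/60, b=Δ1−h1·(2M1+M2)/6=-4/15
t_q=3/4 → seg 0, τ=3/4; S=-3+109/30·τ+0·τ²+-13/90·τ³=-43/128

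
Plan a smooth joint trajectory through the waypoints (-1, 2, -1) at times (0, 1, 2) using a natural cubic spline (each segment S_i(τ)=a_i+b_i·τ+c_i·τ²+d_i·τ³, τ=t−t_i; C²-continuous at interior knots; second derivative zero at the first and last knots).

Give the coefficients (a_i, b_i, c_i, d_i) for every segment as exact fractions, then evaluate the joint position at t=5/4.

  seg 0: a=-1 b=9/2 c=0 d=-3/2
  seg 1: a=2 b=0 c=-9/2 d=3/2
S(5/4) = 223/128

Δ: Δ0=3, Δ1=-3
row 1: diag=4, rhs=-36; c'=1/4, d'=-9
back: M1=-9
M: M0=0, M1=-9, M2=0
seg 0: a=-1, c=M0/2=0, d=(M1−M0)/(6·1)=-3/2, b=Δ0−h0·(2M0+M1)/6=9/2
seg 1: a=2, c=M1/2=-9/2, d=(M2−M1)/(6·1)=3/2, b=Δ1−h1·(2M1+M2)/6=0
t_q=5/4 → seg 1, τ=1/4; S=2+0·τ+-9/2·τ²+3/2·τ³=223/128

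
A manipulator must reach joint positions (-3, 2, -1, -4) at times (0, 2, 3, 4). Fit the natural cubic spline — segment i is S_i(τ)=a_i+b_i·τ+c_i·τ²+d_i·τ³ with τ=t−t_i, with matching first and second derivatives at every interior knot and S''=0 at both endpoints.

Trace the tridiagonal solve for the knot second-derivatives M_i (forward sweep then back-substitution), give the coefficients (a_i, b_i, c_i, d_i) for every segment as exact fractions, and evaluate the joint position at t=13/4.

  seg 0: a=-3 b=203/46 c=0 d=-11/23
  seg 1: a=2 b=-61/46 c=-66/23 d=55/46
  seg 2: a=-1 b=-80/23 c=33/46 d=-11/46
S(13/4) = -5383/2944

Δ: Δ0=5/2, Δ1=-3, Δ2=-3
row 1: diag=6, rhs=-33; c'=1/6, d'=-11/2
row 2: denom=4−1·1/6=23/6; d'=(0−1·-11/2)/(23/6)=33/23
back: M2=33/23
back: M1=-11/2−1/6·33/23=-132/23
M: M0=0, M1=-132/23, M2=33/23, M3=0
seg 0: a=-3, c=M0/2=0, d=(M1−M0)/(6·2)=-11/23, b=Δ0−h0·(2M0+M1)/6=203/46
seg 1: a=2, c=M1/2=-66/23, d=(M2−M1)/(6·1)=55/46, b=Δ1−h1·(2M1+M2)/6=-61/46
seg 2: a=-1, c=M2/2=33/46, d=(M3−M2)/(6·1)=-11/46, b=Δ2−h2·(2M2+M3)/6=-80/23
t_q=13/4 → seg 2, τ=1/4; S=-1+-80/23·τ+33/46·τ²+-11/46·τ³=-5383/2944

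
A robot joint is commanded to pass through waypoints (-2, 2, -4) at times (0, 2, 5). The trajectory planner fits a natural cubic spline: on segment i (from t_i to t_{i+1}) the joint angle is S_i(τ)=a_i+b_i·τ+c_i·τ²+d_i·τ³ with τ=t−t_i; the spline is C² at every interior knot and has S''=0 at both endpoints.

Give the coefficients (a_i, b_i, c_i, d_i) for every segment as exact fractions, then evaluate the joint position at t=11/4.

Δ: Δ0=2, Δ1=-2
row 1: diag=10, rhs=-24; c'=3/10, d'=-12/5
back: M1=-12/5
M: M0=0, M1=-12/5, M2=0
seg 0: a=-2, c=M0/2=0, d=(M1−M0)/(6·2)=-1/5, b=Δ0−h0·(2M0+M1)/6=14/5
seg 1: a=2, c=M1/2=-6/5, d=(M2−M1)/(6·3)=2/15, b=Δ1−h1·(2M1+M2)/6=2/5
t_q=11/4 → seg 1, τ=3/4; S=2+2/5·τ+-6/5·τ²+2/15·τ³=269/160

  seg 0: a=-2 b=14/5 c=0 d=-1/5
  seg 1: a=2 b=2/5 c=-6/5 d=2/15
S(11/4) = 269/160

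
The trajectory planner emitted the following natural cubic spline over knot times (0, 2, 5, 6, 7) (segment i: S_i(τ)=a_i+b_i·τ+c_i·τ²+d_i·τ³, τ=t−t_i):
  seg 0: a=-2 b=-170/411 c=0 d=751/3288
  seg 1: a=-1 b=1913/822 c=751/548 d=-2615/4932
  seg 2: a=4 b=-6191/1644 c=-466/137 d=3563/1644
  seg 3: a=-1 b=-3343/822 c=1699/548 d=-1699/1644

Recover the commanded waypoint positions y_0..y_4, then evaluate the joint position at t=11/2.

y_0=-2 y_1=-1 y_2=4 y_3=-1 y_4=-3
S(11/2) = 6741/4384

y_0 = S_0(0) = a_0 = -2
y_1 = S_1(0) = a_1 = -1
y_2 = S_2(0) = a_2 = 4
y_3 = S_3(0) = a_3 = -1
y_4 = S_3(1) = -3
t_q=11/2 is in segment 2 (τ=1/2); S_2(τ)=6741/4384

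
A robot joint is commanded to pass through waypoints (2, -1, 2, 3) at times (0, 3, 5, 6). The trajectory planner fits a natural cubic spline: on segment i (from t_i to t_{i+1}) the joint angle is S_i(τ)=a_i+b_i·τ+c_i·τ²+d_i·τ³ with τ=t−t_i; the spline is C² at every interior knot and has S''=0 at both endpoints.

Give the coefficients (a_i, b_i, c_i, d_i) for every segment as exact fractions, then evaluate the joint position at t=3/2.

Δ: Δ0=-1, Δ1=3/2, Δ2=1
row 1: diag=10, rhs=15; c'=1/5, d'=3/2
row 2: denom=6−2·1/5=28/5; d'=(-3−2·3/2)/(28/5)=-15/14
back: M2=-15/14
back: M1=3/2−1/5·-15/14=12/7
M: M0=0, M1=12/7, M2=-15/14, M3=0
seg 0: a=2, c=M0/2=0, d=(M1−M0)/(6·3)=2/21, b=Δ0−h0·(2M0+M1)/6=-13/7
seg 1: a=-1, c=M1/2=6/7, d=(M2−M1)/(6·2)=-13/56, b=Δ1−h1·(2M1+M2)/6=5/7
seg 2: a=2, c=M2/2=-15/28, d=(M3−M2)/(6·1)=5/28, b=Δ2−h2·(2M2+M3)/6=19/14
t_q=3/2 → seg 0, τ=3/2; S=2+-13/7·τ+0·τ²+2/21·τ³=-13/28

  seg 0: a=2 b=-13/7 c=0 d=2/21
  seg 1: a=-1 b=5/7 c=6/7 d=-13/56
  seg 2: a=2 b=19/14 c=-15/28 d=5/28
S(3/2) = -13/28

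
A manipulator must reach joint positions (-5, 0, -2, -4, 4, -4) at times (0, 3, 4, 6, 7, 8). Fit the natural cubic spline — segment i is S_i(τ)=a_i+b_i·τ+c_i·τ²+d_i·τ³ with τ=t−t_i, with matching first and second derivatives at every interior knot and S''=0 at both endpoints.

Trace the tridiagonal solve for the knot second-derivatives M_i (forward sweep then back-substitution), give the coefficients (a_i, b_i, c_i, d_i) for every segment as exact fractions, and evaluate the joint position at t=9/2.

  seg 0: a=-5 b=8062/2859 c=0 d=-1099/8577
  seg 1: a=0 b=-1829/2859 c=-1099/953 d=-592/2859
  seg 2: a=-2 b=-10199/2859 c=-1691/953 d=8743/5718
  seg 3: a=-4 b=21967/2859 c=7052/953 d=-20251/2859
  seg 4: a=4 b=3526/2859 c=-13199/953 d=13199/2859
S(9/2) = -61543/15248

Δ: Δ0=5/3, Δ1=-2, Δ2=-1, Δ3=8, Δ4=-8
row 1: diag=8, rhs=-22; c'=1/8, d'=-11/4
row 2: denom=6−1·1/8=47/8; d'=(6−1·-11/4)/(47/8)=70/47
row 3: denom=6−2·16/47=250/47; d'=(54−2·70/47)/(250/47)=1199/125
row 4: denom=4−1·47/250=953/250; d'=(-96−1·1199/125)/(953/250)=-26398/953
back: M4=-26398/953
back: M3=1199/125−47/250·-26398/953=14104/953
back: M2=70/47−16/47·14104/953=-3382/953
back: M1=-11/4−1/8·-3382/953=-2198/953
M: M0=0, M1=-2198/953, M2=-3382/953, M3=14104/953, M4=-26398/953, M5=0
seg 0: a=-5, c=M0/2=0, d=(M1−M0)/(6·3)=-1099/8577, b=Δ0−h0·(2M0+M1)/6=8062/2859
seg 1: a=0, c=M1/2=-1099/953, d=(M2−M1)/(6·1)=-592/2859, b=Δ1−h1·(2M1+M2)/6=-1829/2859
seg 2: a=-2, c=M2/2=-1691/953, d=(M3−M2)/(6·2)=8743/5718, b=Δ2−h2·(2M2+M3)/6=-10199/2859
seg 3: a=-4, c=M3/2=7052/953, d=(M4−M3)/(6·1)=-20251/2859, b=Δ3−h3·(2M3+M4)/6=21967/2859
seg 4: a=4, c=M4/2=-13199/953, d=(M5−M4)/(6·1)=13199/2859, b=Δ4−h4·(2M4+M5)/6=3526/2859
t_q=9/2 → seg 2, τ=1/2; S=-2+-10199/2859·τ+-1691/953·τ²+8743/5718·τ³=-61543/15248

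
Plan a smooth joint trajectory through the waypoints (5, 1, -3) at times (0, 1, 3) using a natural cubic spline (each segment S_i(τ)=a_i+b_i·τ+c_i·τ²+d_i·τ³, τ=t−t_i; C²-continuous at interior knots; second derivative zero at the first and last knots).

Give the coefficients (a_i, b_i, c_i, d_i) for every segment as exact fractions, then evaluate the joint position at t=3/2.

Δ: Δ0=-4, Δ1=-2
row 1: diag=6, rhs=12; c'=1/3, d'=2
back: M1=2
M: M0=0, M1=2, M2=0
seg 0: a=5, c=M0/2=0, d=(M1−M0)/(6·1)=1/3, b=Δ0−h0·(2M0+M1)/6=-13/3
seg 1: a=1, c=M1/2=1, d=(M2−M1)/(6·2)=-1/6, b=Δ1−h1·(2M1+M2)/6=-10/3
t_q=3/2 → seg 1, τ=1/2; S=1+-10/3·τ+1·τ²+-1/6·τ³=-7/16

  seg 0: a=5 b=-13/3 c=0 d=1/3
  seg 1: a=1 b=-10/3 c=1 d=-1/6
S(3/2) = -7/16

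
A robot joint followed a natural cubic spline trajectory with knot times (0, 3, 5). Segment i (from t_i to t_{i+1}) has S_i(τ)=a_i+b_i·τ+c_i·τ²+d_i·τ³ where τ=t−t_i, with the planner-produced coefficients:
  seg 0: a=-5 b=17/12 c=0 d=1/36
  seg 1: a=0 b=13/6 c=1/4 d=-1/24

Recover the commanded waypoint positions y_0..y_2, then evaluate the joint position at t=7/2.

y_0=-5 y_1=0 y_2=5
S(7/2) = 73/64

y_0 = S_0(0) = a_0 = -5
y_1 = S_1(0) = a_1 = 0
y_2 = S_1(2) = 5
t_q=7/2 is in segment 1 (τ=1/2); S_1(τ)=73/64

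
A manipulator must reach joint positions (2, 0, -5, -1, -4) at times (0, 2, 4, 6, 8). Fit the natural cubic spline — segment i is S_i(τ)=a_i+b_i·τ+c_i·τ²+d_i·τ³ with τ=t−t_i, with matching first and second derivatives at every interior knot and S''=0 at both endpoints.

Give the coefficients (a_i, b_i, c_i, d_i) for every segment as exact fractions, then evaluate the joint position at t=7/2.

  seg 0: a=2 b=-3/14 c=0 d=-11/56
  seg 1: a=0 b=-18/7 c=-33/28 d=17/28
  seg 2: a=-5 b=0 c=69/28 d=-41/56
  seg 3: a=-1 b=15/14 c=-27/14 d=9/28
S(7/2) = -999/224

Δ: Δ0=-1, Δ1=-5/2, Δ2=2, Δ3=-3/2
row 1: diag=8, rhs=-9; c'=1/4, d'=-9/8
row 2: denom=8−2·1/4=15/2; d'=(27−2·-9/8)/(15/2)=39/10
row 3: denom=8−2·4/15=112/15; d'=(-21−2·39/10)/(112/15)=-27/7
back: M3=-27/7
back: M2=39/10−4/15·-27/7=69/14
back: M1=-9/8−1/4·69/14=-33/14
M: M0=0, M1=-33/14, M2=69/14, M3=-27/7, M4=0
seg 0: a=2, c=M0/2=0, d=(M1−M0)/(6·2)=-11/56, b=Δ0−h0·(2M0+M1)/6=-3/14
seg 1: a=0, c=M1/2=-33/28, d=(M2−M1)/(6·2)=17/28, b=Δ1−h1·(2M1+M2)/6=-18/7
seg 2: a=-5, c=M2/2=69/28, d=(M3−M2)/(6·2)=-41/56, b=Δ2−h2·(2M2+M3)/6=0
seg 3: a=-1, c=M3/2=-27/14, d=(M4−M3)/(6·2)=9/28, b=Δ3−h3·(2M3+M4)/6=15/14
t_q=7/2 → seg 1, τ=3/2; S=0+-18/7·τ+-33/28·τ²+17/28·τ³=-999/224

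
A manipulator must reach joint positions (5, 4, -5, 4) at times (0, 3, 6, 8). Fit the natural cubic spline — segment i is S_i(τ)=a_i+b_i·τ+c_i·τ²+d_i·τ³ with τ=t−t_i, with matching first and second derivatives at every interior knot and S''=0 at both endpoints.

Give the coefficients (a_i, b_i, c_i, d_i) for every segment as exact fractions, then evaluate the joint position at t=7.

Δ: Δ0=-1/3, Δ1=-3, Δ2=9/2
row 1: diag=12, rhs=-16; c'=1/4, d'=-4/3
row 2: denom=10−3·1/4=37/4; d'=(45−3·-4/3)/(37/4)=196/37
back: M2=196/37
back: M1=-4/3−1/4·196/37=-295/111
M: M0=0, M1=-295/111, M2=196/37, M3=0
seg 0: a=5, c=M0/2=0, d=(M1−M0)/(6·3)=-295/1998, b=Δ0−h0·(2M0+M1)/6=221/222
seg 1: a=4, c=M1/2=-295/222, d=(M2−M1)/(6·3)=883/1998, b=Δ1−h1·(2M1+M2)/6=-332/111
seg 2: a=-5, c=M2/2=98/37, d=(M3−M2)/(6·2)=-49/111, b=Δ2−h2·(2M2+M3)/6=215/222
t_q=7 → seg 2, τ=1; S=-5+215/222·τ+98/37·τ²+-49/111·τ³=-135/74

  seg 0: a=5 b=221/222 c=0 d=-295/1998
  seg 1: a=4 b=-332/111 c=-295/222 d=883/1998
  seg 2: a=-5 b=215/222 c=98/37 d=-49/111
S(7) = -135/74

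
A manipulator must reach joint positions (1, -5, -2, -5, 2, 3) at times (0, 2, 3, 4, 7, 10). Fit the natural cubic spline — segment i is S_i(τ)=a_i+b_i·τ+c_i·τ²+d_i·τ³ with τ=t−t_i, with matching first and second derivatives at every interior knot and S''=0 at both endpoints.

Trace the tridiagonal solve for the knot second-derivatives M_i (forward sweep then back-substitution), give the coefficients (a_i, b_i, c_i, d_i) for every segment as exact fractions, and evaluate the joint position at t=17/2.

  seg 0: a=1 b=-11003/1929 c=0 d=1304/1929
  seg 1: a=-5 b=4645/1929 c=2608/643 d=-6682/1929
  seg 2: a=-2 b=247/1929 c=-4074/643 d=6188/1929
  seg 3: a=-5 b=-5633/1929 c=2114/643 d=-988/1929
  seg 4: a=2 b=5743/1929 c=-850/643 d=850/5787
S(17/2) = 10255/2572

Δ: Δ0=-3, Δ1=3, Δ2=-3, Δ3=7/3, Δ4=1/3
row 1: diag=6, rhs=36; c'=1/6, d'=6
row 2: denom=4−1·1/6=23/6; d'=(-36−1·6)/(23/6)=-252/23
row 3: denom=8−1·6/23=178/23; d'=(32−1·-252/23)/(178/23)=494/89
row 4: denom=12−3·69/178=1929/178; d'=(-12−3·494/89)/(1929/178)=-1700/643
back: M4=-1700/643
back: M3=494/89−69/178·-1700/643=4228/643
back: M2=-252/23−6/23·4228/643=-8148/643
back: M1=6−1/6·-8148/643=5216/643
M: M0=0, M1=5216/643, M2=-8148/643, M3=4228/643, M4=-1700/643, M5=0
seg 0: a=1, c=M0/2=0, d=(M1−M0)/(6·2)=1304/1929, b=Δ0−h0·(2M0+M1)/6=-11003/1929
seg 1: a=-5, c=M1/2=2608/643, d=(M2−M1)/(6·1)=-6682/1929, b=Δ1−h1·(2M1+M2)/6=4645/1929
seg 2: a=-2, c=M2/2=-4074/643, d=(M3−M2)/(6·1)=6188/1929, b=Δ2−h2·(2M2+M3)/6=247/1929
seg 3: a=-5, c=M3/2=2114/643, d=(M4−M3)/(6·3)=-988/1929, b=Δ3−h3·(2M3+M4)/6=-5633/1929
seg 4: a=2, c=M4/2=-850/643, d=(M5−M4)/(6·3)=850/5787, b=Δ4−h4·(2M4+M5)/6=5743/1929
t_q=17/2 → seg 4, τ=3/2; S=2+5743/1929·τ+-850/643·τ²+850/5787·τ³=10255/2572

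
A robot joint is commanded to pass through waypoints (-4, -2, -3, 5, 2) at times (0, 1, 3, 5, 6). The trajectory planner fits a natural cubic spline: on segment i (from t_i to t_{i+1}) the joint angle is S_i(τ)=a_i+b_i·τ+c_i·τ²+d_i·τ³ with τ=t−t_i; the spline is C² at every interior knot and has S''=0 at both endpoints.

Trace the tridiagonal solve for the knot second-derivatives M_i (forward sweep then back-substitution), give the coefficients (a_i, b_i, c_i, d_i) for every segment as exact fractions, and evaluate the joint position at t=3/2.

Δ: Δ0=2, Δ1=-1/2, Δ2=4, Δ3=-3
row 1: diag=6, rhs=-15; c'=1/3, d'=-5/2
row 2: denom=8−2·1/3=22/3; d'=(27−2·-5/2)/(22/3)=48/11
row 3: denom=6−2·3/11=60/11; d'=(-42−2·48/11)/(60/11)=-93/10
back: M3=-93/10
back: M2=48/11−3/11·-93/10=69/10
back: M1=-5/2−1/3·69/10=-24/5
M: M0=0, M1=-24/5, M2=69/10, M3=-93/10, M4=0
seg 0: a=-4, c=M0/2=0, d=(M1−M0)/(6·1)=-4/5, b=Δ0−h0·(2M0+M1)/6=14/5
seg 1: a=-2, c=M1/2=-12/5, d=(M2−M1)/(6·2)=39/40, b=Δ1−h1·(2M1+M2)/6=2/5
seg 2: a=-3, c=M2/2=69/20, d=(M3−M2)/(6·2)=-27/20, b=Δ2−h2·(2M2+M3)/6=5/2
seg 3: a=5, c=M3/2=-93/20, d=(M4−M3)/(6·1)=31/20, b=Δ3−h3·(2M3+M4)/6=1/10
t_q=3/2 → seg 1, τ=1/2; S=-2+2/5·τ+-12/5·τ²+39/40·τ³=-729/320

  seg 0: a=-4 b=14/5 c=0 d=-4/5
  seg 1: a=-2 b=2/5 c=-12/5 d=39/40
  seg 2: a=-3 b=5/2 c=69/20 d=-27/20
  seg 3: a=5 b=1/10 c=-93/20 d=31/20
S(3/2) = -729/320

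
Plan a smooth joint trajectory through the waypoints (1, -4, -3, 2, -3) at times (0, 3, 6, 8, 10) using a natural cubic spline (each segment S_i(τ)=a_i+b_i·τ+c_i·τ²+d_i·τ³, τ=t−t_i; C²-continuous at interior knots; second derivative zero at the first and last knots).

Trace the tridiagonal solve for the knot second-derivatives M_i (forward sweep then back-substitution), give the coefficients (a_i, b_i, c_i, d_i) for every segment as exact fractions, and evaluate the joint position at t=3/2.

  seg 0: a=1 b=-23/12 c=0 d=1/36
  seg 1: a=-4 b=-7/6 c=1/4 d=1/12
  seg 2: a=-3 b=31/12 c=1 d=-25/48
  seg 3: a=2 b=1/3 c=-17/8 d=17/48
S(3/2) = -57/32

Δ: Δ0=-5/3, Δ1=1/3, Δ2=5/2, Δ3=-5/2
row 1: diag=12, rhs=12; c'=1/4, d'=1
row 2: denom=10−3·1/4=37/4; d'=(13−3·1)/(37/4)=40/37
row 3: denom=8−2·8/37=280/37; d'=(-30−2·40/37)/(280/37)=-17/4
back: M3=-17/4
back: M2=40/37−8/37·-17/4=2
back: M1=1−1/4·2=1/2
M: M0=0, M1=1/2, M2=2, M3=-17/4, M4=0
seg 0: a=1, c=M0/2=0, d=(M1−M0)/(6·3)=1/36, b=Δ0−h0·(2M0+M1)/6=-23/12
seg 1: a=-4, c=M1/2=1/4, d=(M2−M1)/(6·3)=1/12, b=Δ1−h1·(2M1+M2)/6=-7/6
seg 2: a=-3, c=M2/2=1, d=(M3−M2)/(6·2)=-25/48, b=Δ2−h2·(2M2+M3)/6=31/12
seg 3: a=2, c=M3/2=-17/8, d=(M4−M3)/(6·2)=17/48, b=Δ3−h3·(2M3+M4)/6=1/3
t_q=3/2 → seg 0, τ=3/2; S=1+-23/12·τ+0·τ²+1/36·τ³=-57/32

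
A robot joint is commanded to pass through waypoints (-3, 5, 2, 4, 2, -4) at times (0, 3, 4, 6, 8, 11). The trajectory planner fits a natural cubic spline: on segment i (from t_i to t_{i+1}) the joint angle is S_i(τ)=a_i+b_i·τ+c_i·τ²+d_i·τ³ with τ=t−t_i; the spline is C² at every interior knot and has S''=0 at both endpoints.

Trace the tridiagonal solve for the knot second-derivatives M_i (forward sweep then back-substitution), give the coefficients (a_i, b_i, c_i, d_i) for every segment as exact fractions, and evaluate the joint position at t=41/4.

  seg 0: a=-3 b=1397/271 c=0 d=-2023/7317
  seg 1: a=5 b=-626/271 c=-2023/813 d=1462/813
  seg 2: a=2 b=-1538/813 c=2363/813 d=-2375/3252
  seg 3: a=4 b=263/271 c=-2399/1626 d=797/3252
  seg 4: a=2 b=-1618/813 c=-4/813 d=4/7317
S(41/4) = -10825/4336

Δ: Δ0=8/3, Δ1=-3, Δ2=1, Δ3=-1, Δ4=-2
row 1: diag=8, rhs=-34; c'=1/8, d'=-17/4
row 2: denom=6−1·1/8=47/8; d'=(24−1·-17/4)/(47/8)=226/47
row 3: denom=8−2·16/47=344/47; d'=(-12−2·226/47)/(344/47)=-127/43
row 4: denom=10−2·47/172=813/86; d'=(-6−2·-127/43)/(813/86)=-8/813
back: M4=-8/813
back: M3=-127/43−47/172·-8/813=-2399/813
back: M2=226/47−16/47·-2399/813=4726/813
back: M1=-17/4−1/8·4726/813=-4046/813
M: M0=0, M1=-4046/813, M2=4726/813, M3=-2399/813, M4=-8/813, M5=0
seg 0: a=-3, c=M0/2=0, d=(M1−M0)/(6·3)=-2023/7317, b=Δ0−h0·(2M0+M1)/6=1397/271
seg 1: a=5, c=M1/2=-2023/813, d=(M2−M1)/(6·1)=1462/813, b=Δ1−h1·(2M1+M2)/6=-626/271
seg 2: a=2, c=M2/2=2363/813, d=(M3−M2)/(6·2)=-2375/3252, b=Δ2−h2·(2M2+M3)/6=-1538/813
seg 3: a=4, c=M3/2=-2399/1626, d=(M4−M3)/(6·2)=797/3252, b=Δ3−h3·(2M3+M4)/6=263/271
seg 4: a=2, c=M4/2=-4/813, d=(M5−M4)/(6·3)=4/7317, b=Δ4−h4·(2M4+M5)/6=-1618/813
t_q=41/4 → seg 4, τ=9/4; S=2+-1618/813·τ+-4/813·τ²+4/7317·τ³=-10825/4336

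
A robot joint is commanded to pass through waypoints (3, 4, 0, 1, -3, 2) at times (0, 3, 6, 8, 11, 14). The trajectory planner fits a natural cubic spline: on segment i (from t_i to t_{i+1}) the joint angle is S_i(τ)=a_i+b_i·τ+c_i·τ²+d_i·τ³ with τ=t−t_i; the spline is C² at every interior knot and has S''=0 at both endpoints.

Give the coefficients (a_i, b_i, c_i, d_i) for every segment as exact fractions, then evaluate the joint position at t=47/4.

  seg 0: a=3 b=89/90 c=0 d=-59/810
  seg 1: a=4 b=-44/45 c=-59/90 d=29/162
  seg 2: a=0 b=-7/90 c=43/45 d=-1/3
  seg 3: a=1 b=-23/90 c=-47/45 d=37/162
  seg 4: a=-3 b=-16/45 c=91/90 d=-91/810
S(47/4) = -1757/640

Δ: Δ0=1/3, Δ1=-4/3, Δ2=1/2, Δ3=-4/3, Δ4=5/3
row 1: diag=12, rhs=-10; c'=1/4, d'=-5/6
row 2: denom=10−3·1/4=37/4; d'=(11−3·-5/6)/(37/4)=54/37
row 3: denom=10−2·8/37=354/37; d'=(-11−2·54/37)/(354/37)=-515/354
row 4: denom=12−3·37/118=1305/118; d'=(18−3·-515/354)/(1305/118)=91/45
back: M4=91/45
back: M3=-515/354−37/118·91/45=-94/45
back: M2=54/37−8/37·-94/45=86/45
back: M1=-5/6−1/4·86/45=-59/45
M: M0=0, M1=-59/45, M2=86/45, M3=-94/45, M4=91/45, M5=0
seg 0: a=3, c=M0/2=0, d=(M1−M0)/(6·3)=-59/810, b=Δ0−h0·(2M0+M1)/6=89/90
seg 1: a=4, c=M1/2=-59/90, d=(M2−M1)/(6·3)=29/162, b=Δ1−h1·(2M1+M2)/6=-44/45
seg 2: a=0, c=M2/2=43/45, d=(M3−M2)/(6·2)=-1/3, b=Δ2−h2·(2M2+M3)/6=-7/90
seg 3: a=1, c=M3/2=-47/45, d=(M4−M3)/(6·3)=37/162, b=Δ3−h3·(2M3+M4)/6=-23/90
seg 4: a=-3, c=M4/2=91/90, d=(M5−M4)/(6·3)=-91/810, b=Δ4−h4·(2M4+M5)/6=-16/45
t_q=47/4 → seg 4, τ=3/4; S=-3+-16/45·τ+91/90·τ²+-91/810·τ³=-1757/640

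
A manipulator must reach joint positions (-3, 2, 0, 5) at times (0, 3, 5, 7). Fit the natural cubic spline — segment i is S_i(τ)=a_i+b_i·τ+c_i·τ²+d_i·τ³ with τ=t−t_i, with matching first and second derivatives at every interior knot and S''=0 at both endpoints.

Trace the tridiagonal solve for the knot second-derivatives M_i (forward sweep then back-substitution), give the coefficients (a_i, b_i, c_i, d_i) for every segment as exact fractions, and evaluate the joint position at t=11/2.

  seg 0: a=-3 b=635/228 c=0 d=-85/684
  seg 1: a=2 b=-65/114 c=-85/76 d=103/228
  seg 2: a=0 b=43/114 c=121/76 d=-121/456
S(11/2) = 673/1216

Δ: Δ0=5/3, Δ1=-1, Δ2=5/2
row 1: diag=10, rhs=-16; c'=1/5, d'=-8/5
row 2: denom=8−2·1/5=38/5; d'=(21−2·-8/5)/(38/5)=121/38
back: M2=121/38
back: M1=-8/5−1/5·121/38=-85/38
M: M0=0, M1=-85/38, M2=121/38, M3=0
seg 0: a=-3, c=M0/2=0, d=(M1−M0)/(6·3)=-85/684, b=Δ0−h0·(2M0+M1)/6=635/228
seg 1: a=2, c=M1/2=-85/76, d=(M2−M1)/(6·2)=103/228, b=Δ1−h1·(2M1+M2)/6=-65/114
seg 2: a=0, c=M2/2=121/76, d=(M3−M2)/(6·2)=-121/456, b=Δ2−h2·(2M2+M3)/6=43/114
t_q=11/2 → seg 2, τ=1/2; S=0+43/114·τ+121/76·τ²+-121/456·τ³=673/1216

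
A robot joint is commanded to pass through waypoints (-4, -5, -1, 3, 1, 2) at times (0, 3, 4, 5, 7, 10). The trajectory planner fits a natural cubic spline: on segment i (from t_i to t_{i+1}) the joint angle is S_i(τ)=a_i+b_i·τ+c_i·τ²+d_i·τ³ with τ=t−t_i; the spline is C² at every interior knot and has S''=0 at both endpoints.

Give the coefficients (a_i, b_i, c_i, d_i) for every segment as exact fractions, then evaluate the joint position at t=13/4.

  seg 0: a=-4 b=-397/207 c=0 d=328/1863
  seg 1: a=-5 b=587/207 c=328/207 d=-29/69
  seg 2: a=-1 b=982/207 c=67/207 d=-221/207
  seg 3: a=3 b=151/69 c=-596/207 d=133/207
  seg 4: a=1 b=-335/207 c=202/207 d=-202/1863
S(13/4) = -18541/4416

Δ: Δ0=-1/3, Δ1=4, Δ2=4, Δ3=-1, Δ4=1/3
row 1: diag=8, rhs=26; c'=1/8, d'=13/4
row 2: denom=4−1·1/8=31/8; d'=(0−1·13/4)/(31/8)=-26/31
row 3: denom=6−1·8/31=178/31; d'=(-30−1·-26/31)/(178/31)=-452/89
row 4: denom=10−2·31/89=828/89; d'=(8−2·-452/89)/(828/89)=404/207
back: M4=404/207
back: M3=-452/89−31/89·404/207=-1192/207
back: M2=-26/31−8/31·-1192/207=134/207
back: M1=13/4−1/8·134/207=656/207
M: M0=0, M1=656/207, M2=134/207, M3=-1192/207, M4=404/207, M5=0
seg 0: a=-4, c=M0/2=0, d=(M1−M0)/(6·3)=328/1863, b=Δ0−h0·(2M0+M1)/6=-397/207
seg 1: a=-5, c=M1/2=328/207, d=(M2−M1)/(6·1)=-29/69, b=Δ1−h1·(2M1+M2)/6=587/207
seg 2: a=-1, c=M2/2=67/207, d=(M3−M2)/(6·1)=-221/207, b=Δ2−h2·(2M2+M3)/6=982/207
seg 3: a=3, c=M3/2=-596/207, d=(M4−M3)/(6·2)=133/207, b=Δ3−h3·(2M3+M4)/6=151/69
seg 4: a=1, c=M4/2=202/207, d=(M5−M4)/(6·3)=-202/1863, b=Δ4−h4·(2M4+M5)/6=-335/207
t_q=13/4 → seg 1, τ=1/4; S=-5+587/207·τ+328/207·τ²+-29/69·τ³=-18541/4416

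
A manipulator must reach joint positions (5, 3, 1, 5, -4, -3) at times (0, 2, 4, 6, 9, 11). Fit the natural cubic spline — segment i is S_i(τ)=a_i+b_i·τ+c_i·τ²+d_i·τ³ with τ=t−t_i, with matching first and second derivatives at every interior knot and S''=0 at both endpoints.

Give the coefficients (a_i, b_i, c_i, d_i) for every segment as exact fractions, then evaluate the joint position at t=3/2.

Δ: Δ0=-1, Δ1=-1, Δ2=2, Δ3=-3, Δ4=1/2
row 1: diag=8, rhs=0; c'=1/4, d'=0
row 2: denom=8−2·1/4=15/2; d'=(18−2·0)/(15/2)=12/5
row 3: denom=10−2·4/15=142/15; d'=(-30−2·12/5)/(142/15)=-261/71
row 4: denom=10−3·45/142=1285/142; d'=(21−3·-261/71)/(1285/142)=4548/1285
back: M4=4548/1285
back: M3=-261/71−45/142·4548/1285=-1233/257
back: M2=12/5−4/15·-1233/257=4728/1285
back: M1=0−1/4·4728/1285=-1182/1285
M: M0=0, M1=-1182/1285, M2=4728/1285, M3=-1233/257, M4=4548/1285, M5=0
seg 0: a=5, c=M0/2=0, d=(M1−M0)/(6·2)=-197/2570, b=Δ0−h0·(2M0+M1)/6=-891/1285
seg 1: a=3, c=M1/2=-591/1285, d=(M2−M1)/(6·2)=197/514, b=Δ1−h1·(2M1+M2)/6=-2073/1285
seg 2: a=1, c=M2/2=2364/1285, d=(M3−M2)/(6·2)=-3631/5140, b=Δ2−h2·(2M2+M3)/6=1473/1285
seg 3: a=5, c=M3/2=-1233/514, d=(M4−M3)/(6·3)=3571/7710, b=Δ3−h3·(2M3+M4)/6=36/1285
seg 4: a=-4, c=M4/2=2274/1285, d=(M5−M4)/(6·2)=-379/1285, b=Δ4−h4·(2M4+M5)/6=-4779/2570
t_q=3/2 → seg 0, τ=3/2; S=5+-891/1285·τ+0·τ²+-197/2570·τ³=76097/20560

  seg 0: a=5 b=-891/1285 c=0 d=-197/2570
  seg 1: a=3 b=-2073/1285 c=-591/1285 d=197/514
  seg 2: a=1 b=1473/1285 c=2364/1285 d=-3631/5140
  seg 3: a=5 b=36/1285 c=-1233/514 d=3571/7710
  seg 4: a=-4 b=-4779/2570 c=2274/1285 d=-379/1285
S(3/2) = 76097/20560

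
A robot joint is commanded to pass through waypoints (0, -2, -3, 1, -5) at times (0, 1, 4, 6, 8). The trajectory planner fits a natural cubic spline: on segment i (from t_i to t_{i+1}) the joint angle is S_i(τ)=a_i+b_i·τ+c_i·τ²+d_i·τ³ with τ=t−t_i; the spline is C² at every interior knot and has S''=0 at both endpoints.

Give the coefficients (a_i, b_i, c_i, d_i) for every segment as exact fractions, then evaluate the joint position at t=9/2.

  seg 0: a=0 b=-1669/804 c=0 d=61/804
  seg 1: a=-2 b=-743/402 c=61/268 d=223/2412
  seg 2: a=-3 b=1619/804 c=71/67 d=-1715/3216
  seg 3: a=1 b=-59/402 c=-1147/536 d=1147/3216
S(9/2) = -15393/8576

Δ: Δ0=-2, Δ1=-1/3, Δ2=2, Δ3=-3
row 1: diag=8, rhs=10; c'=3/8, d'=5/4
row 2: denom=10−3·3/8=71/8; d'=(14−3·5/4)/(71/8)=82/71
row 3: denom=8−2·16/71=536/71; d'=(-30−2·82/71)/(536/71)=-1147/268
back: M3=-1147/268
back: M2=82/71−16/71·-1147/268=142/67
back: M1=5/4−3/8·142/67=61/134
M: M0=0, M1=61/134, M2=142/67, M3=-1147/268, M4=0
seg 0: a=0, c=M0/2=0, d=(M1−M0)/(6·1)=61/804, b=Δ0−h0·(2M0+M1)/6=-1669/804
seg 1: a=-2, c=M1/2=61/268, d=(M2−M1)/(6·3)=223/2412, b=Δ1−h1·(2M1+M2)/6=-743/402
seg 2: a=-3, c=M2/2=71/67, d=(M3−M2)/(6·2)=-1715/3216, b=Δ2−h2·(2M2+M3)/6=1619/804
seg 3: a=1, c=M3/2=-1147/536, d=(M4−M3)/(6·2)=1147/3216, b=Δ3−h3·(2M3+M4)/6=-59/402
t_q=9/2 → seg 2, τ=1/2; S=-3+1619/804·τ+71/67·τ²+-1715/3216·τ³=-15393/8576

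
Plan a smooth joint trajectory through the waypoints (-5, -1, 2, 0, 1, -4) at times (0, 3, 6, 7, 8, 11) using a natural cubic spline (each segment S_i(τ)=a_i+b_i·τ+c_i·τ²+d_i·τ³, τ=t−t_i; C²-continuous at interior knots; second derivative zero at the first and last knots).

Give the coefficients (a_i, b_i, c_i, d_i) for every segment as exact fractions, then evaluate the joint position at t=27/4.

  seg 0: a=-5 b=877/867 c=0 d=31/867
  seg 1: a=-1 b=1714/867 c=93/289 d=-1684/7803
  seg 2: a=2 b=-1664/867 c=-1405/867 d=445/289
  seg 3: a=0 b=-469/867 c=2600/867 d=-1264/867
  seg 4: a=1 b=313/289 c=-1192/867 d=1192/7803
S(27/4) = 5523/18496

Δ: Δ0=4/3, Δ1=1, Δ2=-2, Δ3=1, Δ4=-5/3
row 1: diag=12, rhs=-2; c'=1/4, d'=-1/6
row 2: denom=8−3·1/4=29/4; d'=(-18−3·-1/6)/(29/4)=-70/29
row 3: denom=4−1·4/29=112/29; d'=(18−1·-70/29)/(112/29)=37/7
row 4: denom=8−1·29/112=867/112; d'=(-16−1·37/7)/(867/112)=-2384/867
back: M4=-2384/867
back: M3=37/7−29/112·-2384/867=5200/867
back: M2=-70/29−4/29·5200/867=-2810/867
back: M1=-1/6−1/4·-2810/867=186/289
M: M0=0, M1=186/289, M2=-2810/867, M3=5200/867, M4=-2384/867, M5=0
seg 0: a=-5, c=M0/2=0, d=(M1−M0)/(6·3)=31/867, b=Δ0−h0·(2M0+M1)/6=877/867
seg 1: a=-1, c=M1/2=93/289, d=(M2−M1)/(6·3)=-1684/7803, b=Δ1−h1·(2M1+M2)/6=1714/867
seg 2: a=2, c=M2/2=-1405/867, d=(M3−M2)/(6·1)=445/289, b=Δ2−h2·(2M2+M3)/6=-1664/867
seg 3: a=0, c=M3/2=2600/867, d=(M4−M3)/(6·1)=-1264/867, b=Δ3−h3·(2M3+M4)/6=-469/867
seg 4: a=1, c=M4/2=-1192/867, d=(M5−M4)/(6·3)=1192/7803, b=Δ4−h4·(2M4+M5)/6=313/289
t_q=27/4 → seg 2, τ=3/4; S=2+-1664/867·τ+-1405/867·τ²+445/289·τ³=5523/18496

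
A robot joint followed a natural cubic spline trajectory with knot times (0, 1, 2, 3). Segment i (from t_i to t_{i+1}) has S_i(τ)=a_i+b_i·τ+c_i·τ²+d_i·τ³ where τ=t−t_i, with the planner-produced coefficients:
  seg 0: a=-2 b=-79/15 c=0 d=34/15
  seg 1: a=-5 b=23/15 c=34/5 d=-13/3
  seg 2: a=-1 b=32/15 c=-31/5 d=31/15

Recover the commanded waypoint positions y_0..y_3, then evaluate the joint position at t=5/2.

y_0=-2 y_1=-5 y_2=-1 y_3=-3
S(5/2) = -49/40

y_0 = S_0(0) = a_0 = -2
y_1 = S_1(0) = a_1 = -5
y_2 = S_2(0) = a_2 = -1
y_3 = S_2(1) = -3
t_q=5/2 is in segment 2 (τ=1/2); S_2(τ)=-49/40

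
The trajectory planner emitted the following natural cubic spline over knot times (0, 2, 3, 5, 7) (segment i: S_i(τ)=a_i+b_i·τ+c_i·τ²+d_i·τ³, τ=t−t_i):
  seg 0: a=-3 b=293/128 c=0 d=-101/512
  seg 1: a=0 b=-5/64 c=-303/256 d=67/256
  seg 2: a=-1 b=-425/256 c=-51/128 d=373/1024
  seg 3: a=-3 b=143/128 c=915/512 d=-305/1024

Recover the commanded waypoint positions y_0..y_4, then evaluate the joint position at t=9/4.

y_0 = S_0(0) = a_0 = -3
y_1 = S_1(0) = a_1 = 0
y_2 = S_2(0) = a_2 = -1
y_3 = S_3(0) = a_3 = -3
y_4 = S_3(2) = 4
t_q=9/4 is in segment 1 (τ=1/4); S_1(τ)=-1465/16384

y_0=-3 y_1=0 y_2=-1 y_3=-3 y_4=4
S(9/4) = -1465/16384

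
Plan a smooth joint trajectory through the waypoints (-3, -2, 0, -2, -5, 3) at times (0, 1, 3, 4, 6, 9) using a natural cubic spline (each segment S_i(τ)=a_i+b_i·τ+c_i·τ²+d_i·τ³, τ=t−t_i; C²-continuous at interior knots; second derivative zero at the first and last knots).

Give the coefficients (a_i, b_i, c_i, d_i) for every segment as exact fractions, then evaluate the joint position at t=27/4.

  seg 0: a=-3 b=1052/1299 c=0 d=247/1299
  seg 1: a=-2 b=1793/1299 c=247/433 d=-494/1299
  seg 2: a=0 b=-1171/1299 c=-741/433 d=796/1299
  seg 3: a=-2 b=-3229/1299 c=55/433 d=1901/10392
  seg 4: a=-5 b=565/2598 c=2121/1732 d=-707/5196
S(27/4) = -466167/110848

Δ: Δ0=1, Δ1=1, Δ2=-2, Δ3=-3/2, Δ4=8/3
row 1: diag=6, rhs=0; c'=1/3, d'=0
row 2: denom=6−2·1/3=16/3; d'=(-18−2·0)/(16/3)=-27/8
row 3: denom=6−1·3/16=93/16; d'=(3−1·-27/8)/(93/16)=34/31
row 4: denom=10−2·32/93=866/93; d'=(25−2·34/31)/(866/93)=2121/866
back: M4=2121/866
back: M3=34/31−32/93·2121/866=110/433
back: M2=-27/8−3/16·110/433=-1482/433
back: M1=0−1/3·-1482/433=494/433
M: M0=0, M1=494/433, M2=-1482/433, M3=110/433, M4=2121/866, M5=0
seg 0: a=-3, c=M0/2=0, d=(M1−M0)/(6·1)=247/1299, b=Δ0−h0·(2M0+M1)/6=1052/1299
seg 1: a=-2, c=M1/2=247/433, d=(M2−M1)/(6·2)=-494/1299, b=Δ1−h1·(2M1+M2)/6=1793/1299
seg 2: a=0, c=M2/2=-741/433, d=(M3−M2)/(6·1)=796/1299, b=Δ2−h2·(2M2+M3)/6=-1171/1299
seg 3: a=-2, c=M3/2=55/433, d=(M4−M3)/(6·2)=1901/10392, b=Δ3−h3·(2M3+M4)/6=-3229/1299
seg 4: a=-5, c=M4/2=2121/1732, d=(M5−M4)/(6·3)=-707/5196, b=Δ4−h4·(2M4+M5)/6=565/2598
t_q=27/4 → seg 4, τ=3/4; S=-5+565/2598·τ+2121/1732·τ²+-707/5196·τ³=-466167/110848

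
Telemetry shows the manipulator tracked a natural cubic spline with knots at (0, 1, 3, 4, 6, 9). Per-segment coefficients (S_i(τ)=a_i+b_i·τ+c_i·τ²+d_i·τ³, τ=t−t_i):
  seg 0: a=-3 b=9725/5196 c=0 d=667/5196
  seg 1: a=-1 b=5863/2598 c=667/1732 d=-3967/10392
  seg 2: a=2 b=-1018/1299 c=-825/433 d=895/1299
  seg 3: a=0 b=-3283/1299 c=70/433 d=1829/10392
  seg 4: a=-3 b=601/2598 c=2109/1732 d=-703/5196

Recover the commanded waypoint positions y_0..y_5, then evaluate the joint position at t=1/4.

y_0=-3 y_1=-1 y_2=2 y_3=0 y_4=-3 y_5=5
S(1/4) = -280455/110848

y_0 = S_0(0) = a_0 = -3
y_1 = S_1(0) = a_1 = -1
y_2 = S_2(0) = a_2 = 2
y_3 = S_3(0) = a_3 = 0
y_4 = S_4(0) = a_4 = -3
y_5 = S_4(3) = 5
t_q=1/4 is in segment 0 (τ=1/4); S_0(τ)=-280455/110848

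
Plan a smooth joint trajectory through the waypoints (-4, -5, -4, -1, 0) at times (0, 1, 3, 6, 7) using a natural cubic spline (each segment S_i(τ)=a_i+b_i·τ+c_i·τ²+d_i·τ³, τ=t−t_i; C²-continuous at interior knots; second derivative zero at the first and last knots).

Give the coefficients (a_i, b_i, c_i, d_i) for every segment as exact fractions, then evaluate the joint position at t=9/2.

Δ: Δ0=-1, Δ1=1/2, Δ2=1, Δ3=1
row 1: diag=6, rhs=9; c'=1/3, d'=3/2
row 2: denom=10−2·1/3=28/3; d'=(3−2·3/2)/(28/3)=0
row 3: denom=8−3·9/28=197/28; d'=(0−3·0)/(197/28)=0
back: M3=0
back: M2=0−9/28·0=0
back: M1=3/2−1/3·0=3/2
M: M0=0, M1=3/2, M2=0, M3=0, M4=0
seg 0: a=-4, c=M0/2=0, d=(M1−M0)/(6·1)=1/4, b=Δ0−h0·(2M0+M1)/6=-5/4
seg 1: a=-5, c=M1/2=3/4, d=(M2−M1)/(6·2)=-1/8, b=Δ1−h1·(2M1+M2)/6=-1/2
seg 2: a=-4, c=M2/2=0, d=(M3−M2)/(6·3)=0, b=Δ2−h2·(2M2+M3)/6=1
seg 3: a=-1, c=M3/2=0, d=(M4−M3)/(6·1)=0, b=Δ3−h3·(2M3+M4)/6=1
t_q=9/2 → seg 2, τ=3/2; S=-4+1·τ+0·τ²+0·τ³=-5/2

  seg 0: a=-4 b=-5/4 c=0 d=1/4
  seg 1: a=-5 b=-1/2 c=3/4 d=-1/8
  seg 2: a=-4 b=1 c=0 d=0
  seg 3: a=-1 b=1 c=0 d=0
S(9/2) = -5/2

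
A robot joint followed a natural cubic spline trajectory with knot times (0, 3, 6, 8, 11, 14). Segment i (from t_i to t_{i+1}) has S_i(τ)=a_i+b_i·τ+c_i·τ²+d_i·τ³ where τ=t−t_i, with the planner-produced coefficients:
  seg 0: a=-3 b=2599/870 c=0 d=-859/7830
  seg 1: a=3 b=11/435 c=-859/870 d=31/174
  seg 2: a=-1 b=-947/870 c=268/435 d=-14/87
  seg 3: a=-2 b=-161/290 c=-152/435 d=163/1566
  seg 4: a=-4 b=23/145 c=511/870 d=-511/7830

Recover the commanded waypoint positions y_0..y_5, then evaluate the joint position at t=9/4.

y_0=-3 y_1=3 y_2=-1 y_3=-2 y_4=-4 y_5=0
S(9/4) = 45879/18560

y_0 = S_0(0) = a_0 = -3
y_1 = S_1(0) = a_1 = 3
y_2 = S_2(0) = a_2 = -1
y_3 = S_3(0) = a_3 = -2
y_4 = S_4(0) = a_4 = -4
y_5 = S_4(3) = 0
t_q=9/4 is in segment 0 (τ=9/4); S_0(τ)=45879/18560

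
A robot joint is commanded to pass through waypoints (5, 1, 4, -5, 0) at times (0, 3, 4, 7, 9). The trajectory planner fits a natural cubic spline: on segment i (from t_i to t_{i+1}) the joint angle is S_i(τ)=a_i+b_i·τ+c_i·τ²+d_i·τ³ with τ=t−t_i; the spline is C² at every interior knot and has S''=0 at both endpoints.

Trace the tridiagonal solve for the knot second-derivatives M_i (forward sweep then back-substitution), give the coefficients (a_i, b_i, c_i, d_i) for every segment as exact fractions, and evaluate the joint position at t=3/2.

Δ: Δ0=-4/3, Δ1=3, Δ2=-3, Δ3=5/2
row 1: diag=8, rhs=26; c'=1/8, d'=13/4
row 2: denom=8−1·1/8=63/8; d'=(-36−1·13/4)/(63/8)=-314/63
row 3: denom=10−3·8/21=62/7; d'=(33−3·-314/63)/(62/7)=1007/186
back: M3=1007/186
back: M2=-314/63−8/21·1007/186=-1966/279
back: M1=13/4−1/8·-1966/279=2305/558
M: M0=0, M1=2305/558, M2=-1966/279, M3=1007/186, M4=0
seg 0: a=5, c=M0/2=0, d=(M1−M0)/(6·3)=2305/10044, b=Δ0−h0·(2M0+M1)/6=-3793/1116
seg 1: a=1, c=M1/2=2305/1116, d=(M2−M1)/(6·1)=-231/124, b=Δ1−h1·(2M1+M2)/6=1561/558
seg 2: a=4, c=M2/2=-983/279, d=(M3−M2)/(6·3)=6953/10044, b=Δ2−h2·(2M2+M3)/6=1495/1116
seg 3: a=-5, c=M3/2=1007/372, d=(M4−M3)/(6·2)=-1007/2232, b=Δ3−h3·(2M3+M4)/6=-619/558
t_q=3/2 → seg 0, τ=3/2; S=5+-3793/1116·τ+0·τ²+2305/10044·τ³=671/992

  seg 0: a=5 b=-3793/1116 c=0 d=2305/10044
  seg 1: a=1 b=1561/558 c=2305/1116 d=-231/124
  seg 2: a=4 b=1495/1116 c=-983/279 d=6953/10044
  seg 3: a=-5 b=-619/558 c=1007/372 d=-1007/2232
S(3/2) = 671/992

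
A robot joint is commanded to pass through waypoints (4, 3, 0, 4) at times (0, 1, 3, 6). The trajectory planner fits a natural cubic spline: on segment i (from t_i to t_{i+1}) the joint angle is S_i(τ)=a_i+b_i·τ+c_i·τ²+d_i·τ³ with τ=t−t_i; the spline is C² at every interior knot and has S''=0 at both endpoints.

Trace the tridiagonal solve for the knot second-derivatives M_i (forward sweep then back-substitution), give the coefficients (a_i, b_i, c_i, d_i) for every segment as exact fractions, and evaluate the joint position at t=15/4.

Δ: Δ0=-1, Δ1=-3/2, Δ2=4/3
row 1: diag=6, rhs=-3; c'=1/3, d'=-1/2
row 2: denom=10−2·1/3=28/3; d'=(17−2·-1/2)/(28/3)=27/14
back: M2=27/14
back: M1=-1/2−1/3·27/14=-8/7
M: M0=0, M1=-8/7, M2=27/14, M3=0
seg 0: a=4, c=M0/2=0, d=(M1−M0)/(6·1)=-4/21, b=Δ0−h0·(2M0+M1)/6=-17/21
seg 1: a=3, c=M1/2=-4/7, d=(M2−M1)/(6·2)=43/168, b=Δ1−h1·(2M1+M2)/6=-29/21
seg 2: a=0, c=M2/2=27/28, d=(M3−M2)/(6·3)=-3/28, b=Δ2−h2·(2M2+M3)/6=-25/42
t_q=15/4 → seg 2, τ=3/4; S=0+-25/42·τ+27/28·τ²+-3/28·τ³=13/256

  seg 0: a=4 b=-17/21 c=0 d=-4/21
  seg 1: a=3 b=-29/21 c=-4/7 d=43/168
  seg 2: a=0 b=-25/42 c=27/28 d=-3/28
S(15/4) = 13/256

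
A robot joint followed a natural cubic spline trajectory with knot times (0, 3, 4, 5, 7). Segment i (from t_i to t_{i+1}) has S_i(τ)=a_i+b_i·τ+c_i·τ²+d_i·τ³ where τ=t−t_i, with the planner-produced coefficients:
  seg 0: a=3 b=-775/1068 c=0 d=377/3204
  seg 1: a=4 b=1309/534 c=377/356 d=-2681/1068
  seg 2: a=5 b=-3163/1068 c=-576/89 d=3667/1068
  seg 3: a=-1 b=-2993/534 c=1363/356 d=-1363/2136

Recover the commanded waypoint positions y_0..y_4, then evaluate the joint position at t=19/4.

y_0 = S_0(0) = a_0 = 3
y_1 = S_1(0) = a_1 = 4
y_2 = S_2(0) = a_2 = 5
y_3 = S_3(0) = a_3 = -1
y_4 = S_3(2) = -2
t_q=19/4 is in segment 2 (τ=3/4); S_2(τ)=13371/22784

y_0=3 y_1=4 y_2=5 y_3=-1 y_4=-2
S(19/4) = 13371/22784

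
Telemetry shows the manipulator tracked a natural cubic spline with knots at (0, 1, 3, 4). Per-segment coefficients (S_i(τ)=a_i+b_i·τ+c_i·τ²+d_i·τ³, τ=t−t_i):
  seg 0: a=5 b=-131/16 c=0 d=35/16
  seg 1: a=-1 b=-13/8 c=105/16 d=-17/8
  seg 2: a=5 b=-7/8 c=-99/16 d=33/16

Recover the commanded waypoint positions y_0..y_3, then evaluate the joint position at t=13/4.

y_0 = S_0(0) = a_0 = 5
y_1 = S_1(0) = a_1 = -1
y_2 = S_2(0) = a_2 = 5
y_3 = S_2(1) = 0
t_q=13/4 is in segment 2 (τ=1/4); S_2(τ)=4533/1024

y_0=5 y_1=-1 y_2=5 y_3=0
S(13/4) = 4533/1024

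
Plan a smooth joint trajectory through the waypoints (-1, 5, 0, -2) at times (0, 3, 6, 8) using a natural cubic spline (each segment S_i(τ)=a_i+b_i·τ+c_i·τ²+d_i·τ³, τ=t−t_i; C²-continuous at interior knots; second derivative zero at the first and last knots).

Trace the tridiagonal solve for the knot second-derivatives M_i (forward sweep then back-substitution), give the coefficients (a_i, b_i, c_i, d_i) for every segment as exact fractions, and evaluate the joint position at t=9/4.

Δ: Δ0=2, Δ1=-5/3, Δ2=-1
row 1: diag=12, rhs=-22; c'=1/4, d'=-11/6
row 2: denom=10−3·1/4=37/4; d'=(4−3·-11/6)/(37/4)=38/37
back: M2=38/37
back: M1=-11/6−1/4·38/37=-232/111
M: M0=0, M1=-232/111, M2=38/37, M3=0
seg 0: a=-1, c=M0/2=0, d=(M1−M0)/(6·3)=-116/999, b=Δ0−h0·(2M0+M1)/6=338/111
seg 1: a=5, c=M1/2=-116/111, d=(M2−M1)/(6·3)=173/999, b=Δ1−h1·(2M1+M2)/6=-10/111
seg 2: a=0, c=M2/2=19/37, d=(M3−M2)/(6·2)=-19/222, b=Δ2−h2·(2M2+M3)/6=-187/111
t_q=9/4 → seg 0, τ=9/4; S=-1+338/111·τ+0·τ²+-116/999·τ³=2681/592

  seg 0: a=-1 b=338/111 c=0 d=-116/999
  seg 1: a=5 b=-10/111 c=-116/111 d=173/999
  seg 2: a=0 b=-187/111 c=19/37 d=-19/222
S(9/4) = 2681/592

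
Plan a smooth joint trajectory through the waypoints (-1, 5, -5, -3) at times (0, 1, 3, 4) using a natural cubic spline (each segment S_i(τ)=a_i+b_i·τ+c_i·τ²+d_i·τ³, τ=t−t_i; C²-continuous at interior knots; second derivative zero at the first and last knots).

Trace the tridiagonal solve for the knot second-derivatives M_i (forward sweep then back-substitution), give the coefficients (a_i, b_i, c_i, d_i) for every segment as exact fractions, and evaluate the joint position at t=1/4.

Δ: Δ0=6, Δ1=-5, Δ2=2
row 1: diag=6, rhs=-66; c'=1/3, d'=-11
row 2: denom=6−2·1/3=16/3; d'=(42−2·-11)/(16/3)=12
back: M2=12
back: M1=-11−1/3·12=-15
M: M0=0, M1=-15, M2=12, M3=0
seg 0: a=-1, c=M0/2=0, d=(M1−M0)/(6·1)=-5/2, b=Δ0−h0·(2M0+M1)/6=17/2
seg 1: a=5, c=M1/2=-15/2, d=(M2−M1)/(6·2)=9/4, b=Δ1−h1·(2M1+M2)/6=1
seg 2: a=-5, c=M2/2=6, d=(M3−M2)/(6·1)=-2, b=Δ2−h2·(2M2+M3)/6=-2
t_q=1/4 → seg 0, τ=1/4; S=-1+17/2·τ+0·τ²+-5/2·τ³=139/128

  seg 0: a=-1 b=17/2 c=0 d=-5/2
  seg 1: a=5 b=1 c=-15/2 d=9/4
  seg 2: a=-5 b=-2 c=6 d=-2
S(1/4) = 139/128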